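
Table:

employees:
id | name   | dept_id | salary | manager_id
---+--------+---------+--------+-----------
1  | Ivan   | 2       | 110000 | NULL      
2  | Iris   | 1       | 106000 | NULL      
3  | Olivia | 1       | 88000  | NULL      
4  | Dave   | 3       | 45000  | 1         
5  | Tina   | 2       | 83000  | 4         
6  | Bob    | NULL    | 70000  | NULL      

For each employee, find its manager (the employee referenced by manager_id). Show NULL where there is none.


This is a self-join: employees is joined to a second copy of itself, matching each row's manager_id to another row's id. Use LEFT JOIN so rows with manager_id=NULL are kept.
  - employee 1 (Ivan): manager_id=NULL -> NULL
  - employee 2 (Iris): manager_id=NULL -> NULL
  - employee 3 (Olivia): manager_id=NULL -> NULL
  - employee 4 (Dave): manager_id=1 -> Ivan
  - employee 5 (Tina): manager_id=4 -> Dave
  - employee 6 (Bob): manager_id=NULL -> NULL

SQL:
SELECT a.name AS item, b.name AS manager
FROM employees a
LEFT JOIN employees b ON a.manager_id = b.id

Result:
item   | manager
-------+--------
Ivan   | NULL   
Iris   | NULL   
Olivia | NULL   
Dave   | Ivan   
Tina   | Dave   
Bob    | NULL   


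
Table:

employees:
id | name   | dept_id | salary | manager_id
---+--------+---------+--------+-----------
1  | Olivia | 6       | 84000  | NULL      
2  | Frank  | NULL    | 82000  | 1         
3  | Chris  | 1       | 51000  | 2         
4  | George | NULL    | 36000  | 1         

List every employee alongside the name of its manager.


This is a self-join: employees is joined to a second copy of itself, matching each row's manager_id to another row's id. Use LEFT JOIN so rows with manager_id=NULL are kept.
  - employee 1 (Olivia): manager_id=NULL -> NULL
  - employee 2 (Frank): manager_id=1 -> Olivia
  - employee 3 (Chris): manager_id=2 -> Frank
  - employee 4 (George): manager_id=1 -> Olivia

SQL:
SELECT a.name AS item, b.name AS manager
FROM employees a
LEFT JOIN employees b ON a.manager_id = b.id

Result:
item   | manager
-------+--------
Olivia | NULL   
Frank  | Olivia 
Chris  | Frank  
George | Olivia 


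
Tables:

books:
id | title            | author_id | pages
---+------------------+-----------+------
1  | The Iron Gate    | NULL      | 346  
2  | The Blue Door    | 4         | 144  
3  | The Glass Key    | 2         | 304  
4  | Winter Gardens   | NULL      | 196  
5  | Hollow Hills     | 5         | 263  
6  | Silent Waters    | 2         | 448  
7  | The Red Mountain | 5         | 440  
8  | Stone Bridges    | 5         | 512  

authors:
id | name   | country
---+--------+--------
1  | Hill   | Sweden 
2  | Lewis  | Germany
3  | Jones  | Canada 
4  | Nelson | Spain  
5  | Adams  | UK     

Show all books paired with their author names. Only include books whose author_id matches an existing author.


INNER JOIN keeps only books rows whose author_id matches an id in authors. Walk through each book:
  - book 1 (The Iron Gate): author_id=NULL, no match -> dropped
  - book 2 (The Blue Door): author_id=4 -> matches Nelson
  - book 3 (The Glass Key): author_id=2 -> matches Lewis
  - book 4 (Winter Gardens): author_id=NULL, no match -> dropped
  - book 5 (Hollow Hills): author_id=5 -> matches Adams
  - book 6 (Silent Waters): author_id=2 -> matches Lewis
  - book 7 (The Red Mountain): author_id=5 -> matches Adams
  - book 8 (Stone Bridges): author_id=5 -> matches Adams
So 2 of 8 rows are dropped.

SQL:
SELECT a.title, b.name AS author
FROM books a
INNER JOIN authors b ON a.author_id = b.id

Result:
title            | author
-----------------+-------
The Blue Door    | Nelson
The Glass Key    | Lewis 
Hollow Hills     | Adams 
Silent Waters    | Lewis 
The Red Mountain | Adams 
Stone Bridges    | Adams 


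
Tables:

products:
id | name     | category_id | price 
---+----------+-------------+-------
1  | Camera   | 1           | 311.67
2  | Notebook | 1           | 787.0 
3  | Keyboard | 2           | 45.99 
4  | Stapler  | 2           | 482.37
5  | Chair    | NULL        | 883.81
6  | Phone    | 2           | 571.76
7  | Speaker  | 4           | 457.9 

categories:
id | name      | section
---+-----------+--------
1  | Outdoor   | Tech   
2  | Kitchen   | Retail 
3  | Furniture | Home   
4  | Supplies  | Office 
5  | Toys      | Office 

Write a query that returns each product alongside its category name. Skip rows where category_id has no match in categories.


INNER JOIN keeps only products rows whose category_id matches an id in categories. Walk through each product:
  - product 1 (Camera): category_id=1 -> matches Outdoor
  - product 2 (Notebook): category_id=1 -> matches Outdoor
  - product 3 (Keyboard): category_id=2 -> matches Kitchen
  - product 4 (Stapler): category_id=2 -> matches Kitchen
  - product 5 (Chair): category_id=NULL, no match -> dropped
  - product 6 (Phone): category_id=2 -> matches Kitchen
  - product 7 (Speaker): category_id=4 -> matches Supplies
So 1 of 7 rows is dropped.

SQL:
SELECT a.name, b.name AS category
FROM products a
INNER JOIN categories b ON a.category_id = b.id

Result:
name     | category
---------+---------
Camera   | Outdoor 
Notebook | Outdoor 
Keyboard | Kitchen 
Stapler  | Kitchen 
Phone    | Kitchen 
Speaker  | Supplies


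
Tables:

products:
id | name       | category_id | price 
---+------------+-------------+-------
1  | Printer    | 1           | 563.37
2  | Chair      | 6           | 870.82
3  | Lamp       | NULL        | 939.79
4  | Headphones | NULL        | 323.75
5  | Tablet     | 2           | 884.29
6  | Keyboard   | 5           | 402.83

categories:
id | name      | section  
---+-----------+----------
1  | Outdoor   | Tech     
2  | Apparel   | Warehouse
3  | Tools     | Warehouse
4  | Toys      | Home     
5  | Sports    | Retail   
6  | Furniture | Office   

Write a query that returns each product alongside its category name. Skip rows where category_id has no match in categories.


INNER JOIN keeps only products rows whose category_id matches an id in categories. Walk through each product:
  - product 1 (Printer): category_id=1 -> matches Outdoor
  - product 2 (Chair): category_id=6 -> matches Furniture
  - product 3 (Lamp): category_id=NULL, no match -> dropped
  - product 4 (Headphones): category_id=NULL, no match -> dropped
  - product 5 (Tablet): category_id=2 -> matches Apparel
  - product 6 (Keyboard): category_id=5 -> matches Sports
So 2 of 6 rows are dropped.

SQL:
SELECT a.name, b.name AS category
FROM products a
INNER JOIN categories b ON a.category_id = b.id

Result:
name     | category 
---------+----------
Printer  | Outdoor  
Chair    | Furniture
Tablet   | Apparel  
Keyboard | Sports   


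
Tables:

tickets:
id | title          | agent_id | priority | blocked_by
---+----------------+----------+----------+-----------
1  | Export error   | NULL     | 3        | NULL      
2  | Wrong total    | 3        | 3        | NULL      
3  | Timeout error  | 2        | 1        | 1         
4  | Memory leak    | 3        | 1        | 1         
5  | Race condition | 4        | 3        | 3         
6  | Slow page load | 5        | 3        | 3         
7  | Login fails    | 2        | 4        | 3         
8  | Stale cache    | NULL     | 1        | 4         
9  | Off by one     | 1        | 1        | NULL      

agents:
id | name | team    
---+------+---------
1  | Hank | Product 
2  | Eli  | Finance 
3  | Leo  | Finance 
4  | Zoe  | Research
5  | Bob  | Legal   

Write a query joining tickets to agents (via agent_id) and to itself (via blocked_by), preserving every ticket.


Two LEFT JOINs from the same base table tickets: one to agents via agent_id, one to tickets itself via blocked_by. Both are LEFT so every ticket is preserved.
Match against agents:
  - ticket 1 (Export error): agent_id=NULL, no match -> kept with NULL
  - ticket 2 (Wrong total): agent_id=3 -> matches Leo
  - ticket 3 (Timeout error): agent_id=2 -> matches Eli
  - ticket 4 (Memory leak): agent_id=3 -> matches Leo
  - ticket 5 (Race condition): agent_id=4 -> matches Zoe
  - ticket 6 (Slow page load): agent_id=5 -> matches Bob
  - ticket 7 (Login fails): agent_id=2 -> matches Eli
  - ticket 8 (Stale cache): agent_id=NULL, no match -> kept with NULL
  - ticket 9 (Off by one): agent_id=1 -> matches Hank
Match against tickets (self):
  - ticket 1 (Export error): blocked_by=NULL -> NULL
  - ticket 2 (Wrong total): blocked_by=NULL -> NULL
  - ticket 3 (Timeout error): blocked_by=1 -> Export error
  - ticket 4 (Memory leak): blocked_by=1 -> Export error
  - ticket 5 (Race condition): blocked_by=3 -> Timeout error
  - ticket 6 (Slow page load): blocked_by=3 -> Timeout error
  - ticket 7 (Login fails): blocked_by=3 -> Timeout error
  - ticket 8 (Stale cache): blocked_by=4 -> Memory leak
  - ticket 9 (Off by one): blocked_by=NULL -> NULL

SQL:
SELECT a.title, b.name AS agent, c.title AS blocked_by
FROM tickets a
LEFT JOIN agents b ON a.agent_id = b.id
LEFT JOIN tickets c ON a.blocked_by = c.id

Result:
title          | agent | blocked_by   
---------------+-------+--------------
Export error   | NULL  | NULL         
Wrong total    | Leo   | NULL         
Timeout error  | Eli   | Export error 
Memory leak    | Leo   | Export error 
Race condition | Zoe   | Timeout error
Slow page load | Bob   | Timeout error
Login fails    | Eli   | Timeout error
Stale cache    | NULL  | Memory leak  
Off by one     | Hank  | NULL         


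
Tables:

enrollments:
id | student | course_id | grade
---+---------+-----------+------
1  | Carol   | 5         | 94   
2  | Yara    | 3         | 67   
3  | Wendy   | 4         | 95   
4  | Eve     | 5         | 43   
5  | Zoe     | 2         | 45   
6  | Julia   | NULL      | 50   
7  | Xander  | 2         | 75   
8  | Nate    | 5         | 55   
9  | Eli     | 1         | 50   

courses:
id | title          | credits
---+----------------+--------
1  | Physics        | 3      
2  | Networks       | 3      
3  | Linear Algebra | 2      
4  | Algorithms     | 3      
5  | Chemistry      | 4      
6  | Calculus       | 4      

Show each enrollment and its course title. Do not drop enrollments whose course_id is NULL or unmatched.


LEFT JOIN keeps every row from enrollments (the left table); where course_id has no match in courses, the course columns become NULL. Walk through each enrollment:
  - enrollment 1 (Carol): course_id=5 -> matches Chemistry
  - enrollment 2 (Yara): course_id=3 -> matches Linear Algebra
  - enrollment 3 (Wendy): course_id=4 -> matches Algorithms
  - enrollment 4 (Eve): course_id=5 -> matches Chemistry
  - enrollment 5 (Zoe): course_id=2 -> matches Networks
  - enrollment 6 (Julia): course_id=NULL, no match -> kept with NULL
  - enrollment 7 (Xander): course_id=2 -> matches Networks
  - enrollment 8 (Nate): course_id=5 -> matches Chemistry
  - enrollment 9 (Eli): course_id=1 -> matches Physics
All 9 rows appear; 1 has NULL course.

SQL:
SELECT a.student, b.title AS course
FROM enrollments a
LEFT JOIN courses b ON a.course_id = b.id

Result:
student | course        
--------+---------------
Carol   | Chemistry     
Yara    | Linear Algebra
Wendy   | Algorithms    
Eve     | Chemistry     
Zoe     | Networks      
Julia   | NULL          
Xander  | Networks      
Nate    | Chemistry     
Eli     | Physics       


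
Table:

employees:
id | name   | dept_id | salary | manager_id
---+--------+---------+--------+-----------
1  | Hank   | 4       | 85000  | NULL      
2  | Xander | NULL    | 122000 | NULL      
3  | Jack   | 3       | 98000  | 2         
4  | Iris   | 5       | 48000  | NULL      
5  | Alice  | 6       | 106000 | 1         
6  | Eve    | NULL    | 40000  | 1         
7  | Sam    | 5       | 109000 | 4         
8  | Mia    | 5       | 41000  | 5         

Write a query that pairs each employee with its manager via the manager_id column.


This is a self-join: employees is joined to a second copy of itself, matching each row's manager_id to another row's id. Use LEFT JOIN so rows with manager_id=NULL are kept.
  - employee 1 (Hank): manager_id=NULL -> NULL
  - employee 2 (Xander): manager_id=NULL -> NULL
  - employee 3 (Jack): manager_id=2 -> Xander
  - employee 4 (Iris): manager_id=NULL -> NULL
  - employee 5 (Alice): manager_id=1 -> Hank
  - employee 6 (Eve): manager_id=1 -> Hank
  - employee 7 (Sam): manager_id=4 -> Iris
  - employee 8 (Mia): manager_id=5 -> Alice

SQL:
SELECT a.name AS item, b.name AS manager
FROM employees a
LEFT JOIN employees b ON a.manager_id = b.id

Result:
item   | manager
-------+--------
Hank   | NULL   
Xander | NULL   
Jack   | Xander 
Iris   | NULL   
Alice  | Hank   
Eve    | Hank   
Sam    | Iris   
Mia    | Alice  


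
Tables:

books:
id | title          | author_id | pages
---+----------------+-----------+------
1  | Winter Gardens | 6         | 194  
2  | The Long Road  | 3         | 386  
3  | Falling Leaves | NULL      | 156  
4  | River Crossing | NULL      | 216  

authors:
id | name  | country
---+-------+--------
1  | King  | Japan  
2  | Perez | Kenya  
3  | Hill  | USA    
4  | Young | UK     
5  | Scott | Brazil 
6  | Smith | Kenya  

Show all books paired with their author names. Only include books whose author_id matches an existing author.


INNER JOIN keeps only books rows whose author_id matches an id in authors. Walk through each book:
  - book 1 (Winter Gardens): author_id=6 -> matches Smith
  - book 2 (The Long Road): author_id=3 -> matches Hill
  - book 3 (Falling Leaves): author_id=NULL, no match -> dropped
  - book 4 (River Crossing): author_id=NULL, no match -> dropped
So 2 of 4 rows are dropped.

SQL:
SELECT a.title, b.name AS author
FROM books a
INNER JOIN authors b ON a.author_id = b.id

Result:
title          | author
---------------+-------
Winter Gardens | Smith 
The Long Road  | Hill  


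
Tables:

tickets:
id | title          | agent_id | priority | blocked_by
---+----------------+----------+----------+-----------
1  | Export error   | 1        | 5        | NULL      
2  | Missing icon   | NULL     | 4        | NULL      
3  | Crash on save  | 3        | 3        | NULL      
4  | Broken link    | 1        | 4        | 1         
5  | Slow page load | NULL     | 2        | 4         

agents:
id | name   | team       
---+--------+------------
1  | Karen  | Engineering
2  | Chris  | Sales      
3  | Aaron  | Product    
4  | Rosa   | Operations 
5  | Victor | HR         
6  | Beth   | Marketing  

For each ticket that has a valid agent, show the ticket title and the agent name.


INNER JOIN keeps only tickets rows whose agent_id matches an id in agents. Walk through each ticket:
  - ticket 1 (Export error): agent_id=1 -> matches Karen
  - ticket 2 (Missing icon): agent_id=NULL, no match -> dropped
  - ticket 3 (Crash on save): agent_id=3 -> matches Aaron
  - ticket 4 (Broken link): agent_id=1 -> matches Karen
  - ticket 5 (Slow page load): agent_id=NULL, no match -> dropped
So 2 of 5 rows are dropped.

SQL:
SELECT a.title, b.name AS agent
FROM tickets a
INNER JOIN agents b ON a.agent_id = b.id

Result:
title         | agent
--------------+------
Export error  | Karen
Crash on save | Aaron
Broken link   | Karen


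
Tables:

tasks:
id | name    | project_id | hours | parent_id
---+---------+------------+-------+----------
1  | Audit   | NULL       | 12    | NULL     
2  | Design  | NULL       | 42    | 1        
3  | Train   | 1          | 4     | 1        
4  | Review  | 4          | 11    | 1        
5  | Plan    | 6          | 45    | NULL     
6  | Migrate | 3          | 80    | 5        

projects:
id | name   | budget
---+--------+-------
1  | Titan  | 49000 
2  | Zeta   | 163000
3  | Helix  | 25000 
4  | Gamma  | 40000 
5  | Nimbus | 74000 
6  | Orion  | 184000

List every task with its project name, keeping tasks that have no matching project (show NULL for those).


LEFT JOIN keeps every row from tasks (the left table); where project_id has no match in projects, the project columns become NULL. Walk through each task:
  - task 1 (Audit): project_id=NULL, no match -> kept with NULL
  - task 2 (Design): project_id=NULL, no match -> kept with NULL
  - task 3 (Train): project_id=1 -> matches Titan
  - task 4 (Review): project_id=4 -> matches Gamma
  - task 5 (Plan): project_id=6 -> matches Orion
  - task 6 (Migrate): project_id=3 -> matches Helix
All 6 rows appear; 2 have NULL project.

SQL:
SELECT a.name, b.name AS project
FROM tasks a
LEFT JOIN projects b ON a.project_id = b.id

Result:
name    | project
--------+--------
Audit   | NULL   
Design  | NULL   
Train   | Titan  
Review  | Gamma  
Plan    | Orion  
Migrate | Helix  


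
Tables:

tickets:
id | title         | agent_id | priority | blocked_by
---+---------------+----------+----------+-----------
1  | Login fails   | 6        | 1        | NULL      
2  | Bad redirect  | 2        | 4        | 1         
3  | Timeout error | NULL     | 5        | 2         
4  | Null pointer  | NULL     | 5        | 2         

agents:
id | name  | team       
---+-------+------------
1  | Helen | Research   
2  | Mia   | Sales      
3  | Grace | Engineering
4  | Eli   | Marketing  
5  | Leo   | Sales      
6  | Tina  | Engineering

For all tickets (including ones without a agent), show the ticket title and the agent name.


LEFT JOIN keeps every row from tickets (the left table); where agent_id has no match in agents, the agent columns become NULL. Walk through each ticket:
  - ticket 1 (Login fails): agent_id=6 -> matches Tina
  - ticket 2 (Bad redirect): agent_id=2 -> matches Mia
  - ticket 3 (Timeout error): agent_id=NULL, no match -> kept with NULL
  - ticket 4 (Null pointer): agent_id=NULL, no match -> kept with NULL
All 4 rows appear; 2 have NULL agent.

SQL:
SELECT a.title, b.name AS agent
FROM tickets a
LEFT JOIN agents b ON a.agent_id = b.id

Result:
title         | agent
--------------+------
Login fails   | Tina 
Bad redirect  | Mia  
Timeout error | NULL 
Null pointer  | NULL 


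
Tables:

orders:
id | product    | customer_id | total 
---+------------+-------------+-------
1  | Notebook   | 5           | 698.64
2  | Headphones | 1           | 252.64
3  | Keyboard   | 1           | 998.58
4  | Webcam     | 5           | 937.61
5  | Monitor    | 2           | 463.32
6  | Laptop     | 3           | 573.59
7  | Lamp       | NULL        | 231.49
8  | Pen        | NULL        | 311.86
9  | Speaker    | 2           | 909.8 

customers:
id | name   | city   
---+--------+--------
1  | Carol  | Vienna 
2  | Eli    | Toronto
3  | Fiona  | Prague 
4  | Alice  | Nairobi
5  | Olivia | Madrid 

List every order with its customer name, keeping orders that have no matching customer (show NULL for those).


LEFT JOIN keeps every row from orders (the left table); where customer_id has no match in customers, the customer columns become NULL. Walk through each order:
  - order 1 (Notebook): customer_id=5 -> matches Olivia
  - order 2 (Headphones): customer_id=1 -> matches Carol
  - order 3 (Keyboard): customer_id=1 -> matches Carol
  - order 4 (Webcam): customer_id=5 -> matches Olivia
  - order 5 (Monitor): customer_id=2 -> matches Eli
  - order 6 (Laptop): customer_id=3 -> matches Fiona
  - order 7 (Lamp): customer_id=NULL, no match -> kept with NULL
  - order 8 (Pen): customer_id=NULL, no match -> kept with NULL
  - order 9 (Speaker): customer_id=2 -> matches Eli
All 9 rows appear; 2 have NULL customer.

SQL:
SELECT a.product, b.name AS customer
FROM orders a
LEFT JOIN customers b ON a.customer_id = b.id

Result:
product    | customer
-----------+---------
Notebook   | Olivia  
Headphones | Carol   
Keyboard   | Carol   
Webcam     | Olivia  
Monitor    | Eli     
Laptop     | Fiona   
Lamp       | NULL    
Pen        | NULL    
Speaker    | Eli     


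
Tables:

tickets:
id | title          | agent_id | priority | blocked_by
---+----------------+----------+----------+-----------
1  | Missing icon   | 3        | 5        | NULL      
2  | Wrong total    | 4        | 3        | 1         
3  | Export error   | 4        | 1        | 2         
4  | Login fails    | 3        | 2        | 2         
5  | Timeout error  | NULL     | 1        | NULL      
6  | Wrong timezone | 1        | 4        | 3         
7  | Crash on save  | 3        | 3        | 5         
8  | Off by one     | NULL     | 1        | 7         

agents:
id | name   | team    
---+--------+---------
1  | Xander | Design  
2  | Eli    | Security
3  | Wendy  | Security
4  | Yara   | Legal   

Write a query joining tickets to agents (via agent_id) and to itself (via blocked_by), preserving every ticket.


Two LEFT JOINs from the same base table tickets: one to agents via agent_id, one to tickets itself via blocked_by. Both are LEFT so every ticket is preserved.
Match against agents:
  - ticket 1 (Missing icon): agent_id=3 -> matches Wendy
  - ticket 2 (Wrong total): agent_id=4 -> matches Yara
  - ticket 3 (Export error): agent_id=4 -> matches Yara
  - ticket 4 (Login fails): agent_id=3 -> matches Wendy
  - ticket 5 (Timeout error): agent_id=NULL, no match -> kept with NULL
  - ticket 6 (Wrong timezone): agent_id=1 -> matches Xander
  - ticket 7 (Crash on save): agent_id=3 -> matches Wendy
  - ticket 8 (Off by one): agent_id=NULL, no match -> kept with NULL
Match against tickets (self):
  - ticket 1 (Missing icon): blocked_by=NULL -> NULL
  - ticket 2 (Wrong total): blocked_by=1 -> Missing icon
  - ticket 3 (Export error): blocked_by=2 -> Wrong total
  - ticket 4 (Login fails): blocked_by=2 -> Wrong total
  - ticket 5 (Timeout error): blocked_by=NULL -> NULL
  - ticket 6 (Wrong timezone): blocked_by=3 -> Export error
  - ticket 7 (Crash on save): blocked_by=5 -> Timeout error
  - ticket 8 (Off by one): blocked_by=7 -> Crash on save

SQL:
SELECT a.title, b.name AS agent, c.title AS blocked_by
FROM tickets a
LEFT JOIN agents b ON a.agent_id = b.id
LEFT JOIN tickets c ON a.blocked_by = c.id

Result:
title          | agent  | blocked_by   
---------------+--------+--------------
Missing icon   | Wendy  | NULL         
Wrong total    | Yara   | Missing icon 
Export error   | Yara   | Wrong total  
Login fails    | Wendy  | Wrong total  
Timeout error  | NULL   | NULL         
Wrong timezone | Xander | Export error 
Crash on save  | Wendy  | Timeout error
Off by one     | NULL   | Crash on save


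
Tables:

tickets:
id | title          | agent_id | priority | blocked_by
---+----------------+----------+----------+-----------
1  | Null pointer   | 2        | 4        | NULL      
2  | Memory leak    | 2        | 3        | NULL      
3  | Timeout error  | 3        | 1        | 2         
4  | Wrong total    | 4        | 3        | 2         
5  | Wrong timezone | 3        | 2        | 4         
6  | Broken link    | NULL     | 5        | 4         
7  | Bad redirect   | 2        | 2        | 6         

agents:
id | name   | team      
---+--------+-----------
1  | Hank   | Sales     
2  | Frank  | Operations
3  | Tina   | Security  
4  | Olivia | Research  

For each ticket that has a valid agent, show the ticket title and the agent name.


INNER JOIN keeps only tickets rows whose agent_id matches an id in agents. Walk through each ticket:
  - ticket 1 (Null pointer): agent_id=2 -> matches Frank
  - ticket 2 (Memory leak): agent_id=2 -> matches Frank
  - ticket 3 (Timeout error): agent_id=3 -> matches Tina
  - ticket 4 (Wrong total): agent_id=4 -> matches Olivia
  - ticket 5 (Wrong timezone): agent_id=3 -> matches Tina
  - ticket 6 (Broken link): agent_id=NULL, no match -> dropped
  - ticket 7 (Bad redirect): agent_id=2 -> matches Frank
So 1 of 7 rows is dropped.

SQL:
SELECT a.title, b.name AS agent
FROM tickets a
INNER JOIN agents b ON a.agent_id = b.id

Result:
title          | agent 
---------------+-------
Null pointer   | Frank 
Memory leak    | Frank 
Timeout error  | Tina  
Wrong total    | Olivia
Wrong timezone | Tina  
Bad redirect   | Frank 


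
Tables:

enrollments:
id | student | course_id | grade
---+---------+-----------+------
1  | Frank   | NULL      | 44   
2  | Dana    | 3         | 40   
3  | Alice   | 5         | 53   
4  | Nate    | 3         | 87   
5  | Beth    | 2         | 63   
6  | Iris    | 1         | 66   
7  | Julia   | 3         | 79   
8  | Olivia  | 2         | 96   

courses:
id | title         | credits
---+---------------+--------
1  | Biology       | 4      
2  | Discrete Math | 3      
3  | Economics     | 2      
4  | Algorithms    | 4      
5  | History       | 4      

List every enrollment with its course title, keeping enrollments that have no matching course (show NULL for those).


LEFT JOIN keeps every row from enrollments (the left table); where course_id has no match in courses, the course columns become NULL. Walk through each enrollment:
  - enrollment 1 (Frank): course_id=NULL, no match -> kept with NULL
  - enrollment 2 (Dana): course_id=3 -> matches Economics
  - enrollment 3 (Alice): course_id=5 -> matches History
  - enrollment 4 (Nate): course_id=3 -> matches Economics
  - enrollment 5 (Beth): course_id=2 -> matches Discrete Math
  - enrollment 6 (Iris): course_id=1 -> matches Biology
  - enrollment 7 (Julia): course_id=3 -> matches Economics
  - enrollment 8 (Olivia): course_id=2 -> matches Discrete Math
All 8 rows appear; 1 has NULL course.

SQL:
SELECT a.student, b.title AS course
FROM enrollments a
LEFT JOIN courses b ON a.course_id = b.id

Result:
student | course       
--------+--------------
Frank   | NULL         
Dana    | Economics    
Alice   | History      
Nate    | Economics    
Beth    | Discrete Math
Iris    | Biology      
Julia   | Economics    
Olivia  | Discrete Math


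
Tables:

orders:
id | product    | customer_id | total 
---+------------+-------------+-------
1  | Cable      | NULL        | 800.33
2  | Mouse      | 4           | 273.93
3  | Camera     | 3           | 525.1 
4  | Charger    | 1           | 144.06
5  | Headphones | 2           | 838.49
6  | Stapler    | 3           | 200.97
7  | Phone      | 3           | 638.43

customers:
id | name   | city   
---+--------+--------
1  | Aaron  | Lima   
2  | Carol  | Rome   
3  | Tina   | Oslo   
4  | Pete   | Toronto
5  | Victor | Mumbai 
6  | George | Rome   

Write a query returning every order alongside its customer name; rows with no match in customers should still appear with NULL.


LEFT JOIN keeps every row from orders (the left table); where customer_id has no match in customers, the customer columns become NULL. Walk through each order:
  - order 1 (Cable): customer_id=NULL, no match -> kept with NULL
  - order 2 (Mouse): customer_id=4 -> matches Pete
  - order 3 (Camera): customer_id=3 -> matches Tina
  - order 4 (Charger): customer_id=1 -> matches Aaron
  - order 5 (Headphones): customer_id=2 -> matches Carol
  - order 6 (Stapler): customer_id=3 -> matches Tina
  - order 7 (Phone): customer_id=3 -> matches Tina
All 7 rows appear; 1 has NULL customer.

SQL:
SELECT a.product, b.name AS customer
FROM orders a
LEFT JOIN customers b ON a.customer_id = b.id

Result:
product    | customer
-----------+---------
Cable      | NULL    
Mouse      | Pete    
Camera     | Tina    
Charger    | Aaron   
Headphones | Carol   
Stapler    | Tina    
Phone      | Tina    


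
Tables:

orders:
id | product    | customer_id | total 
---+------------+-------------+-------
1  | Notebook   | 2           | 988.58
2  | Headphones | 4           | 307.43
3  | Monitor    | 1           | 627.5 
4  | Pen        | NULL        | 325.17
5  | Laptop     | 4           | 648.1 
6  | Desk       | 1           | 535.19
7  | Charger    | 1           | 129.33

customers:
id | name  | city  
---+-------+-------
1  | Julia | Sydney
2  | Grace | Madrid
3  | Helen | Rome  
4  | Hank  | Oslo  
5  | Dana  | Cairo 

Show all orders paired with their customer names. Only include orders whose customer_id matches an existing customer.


INNER JOIN keeps only orders rows whose customer_id matches an id in customers. Walk through each order:
  - order 1 (Notebook): customer_id=2 -> matches Grace
  - order 2 (Headphones): customer_id=4 -> matches Hank
  - order 3 (Monitor): customer_id=1 -> matches Julia
  - order 4 (Pen): customer_id=NULL, no match -> dropped
  - order 5 (Laptop): customer_id=4 -> matches Hank
  - order 6 (Desk): customer_id=1 -> matches Julia
  - order 7 (Charger): customer_id=1 -> matches Julia
So 1 of 7 rows is dropped.

SQL:
SELECT a.product, b.name AS customer
FROM orders a
INNER JOIN customers b ON a.customer_id = b.id

Result:
product    | customer
-----------+---------
Notebook   | Grace   
Headphones | Hank    
Monitor    | Julia   
Laptop     | Hank    
Desk       | Julia   
Charger    | Julia   


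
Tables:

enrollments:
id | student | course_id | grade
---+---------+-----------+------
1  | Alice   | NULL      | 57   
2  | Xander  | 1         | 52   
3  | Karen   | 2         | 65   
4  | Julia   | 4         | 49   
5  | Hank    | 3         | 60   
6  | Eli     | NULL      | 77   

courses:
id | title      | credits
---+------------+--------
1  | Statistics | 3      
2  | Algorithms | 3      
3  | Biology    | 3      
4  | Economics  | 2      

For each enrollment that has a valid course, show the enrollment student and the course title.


INNER JOIN keeps only enrollments rows whose course_id matches an id in courses. Walk through each enrollment:
  - enrollment 1 (Alice): course_id=NULL, no match -> dropped
  - enrollment 2 (Xander): course_id=1 -> matches Statistics
  - enrollment 3 (Karen): course_id=2 -> matches Algorithms
  - enrollment 4 (Julia): course_id=4 -> matches Economics
  - enrollment 5 (Hank): course_id=3 -> matches Biology
  - enrollment 6 (Eli): course_id=NULL, no match -> dropped
So 2 of 6 rows are dropped.

SQL:
SELECT a.student, b.title AS course
FROM enrollments a
INNER JOIN courses b ON a.course_id = b.id

Result:
student | course    
--------+-----------
Xander  | Statistics
Karen   | Algorithms
Julia   | Economics 
Hank    | Biology   


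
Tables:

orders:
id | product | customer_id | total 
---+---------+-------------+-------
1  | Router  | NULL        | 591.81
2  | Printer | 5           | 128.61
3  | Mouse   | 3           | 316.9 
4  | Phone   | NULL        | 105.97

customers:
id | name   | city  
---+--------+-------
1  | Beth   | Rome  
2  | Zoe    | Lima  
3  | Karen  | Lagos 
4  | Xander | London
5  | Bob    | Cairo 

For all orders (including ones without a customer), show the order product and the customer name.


LEFT JOIN keeps every row from orders (the left table); where customer_id has no match in customers, the customer columns become NULL. Walk through each order:
  - order 1 (Router): customer_id=NULL, no match -> kept with NULL
  - order 2 (Printer): customer_id=5 -> matches Bob
  - order 3 (Mouse): customer_id=3 -> matches Karen
  - order 4 (Phone): customer_id=NULL, no match -> kept with NULL
All 4 rows appear; 2 have NULL customer.

SQL:
SELECT a.product, b.name AS customer
FROM orders a
LEFT JOIN customers b ON a.customer_id = b.id

Result:
product | customer
--------+---------
Router  | NULL    
Printer | Bob     
Mouse   | Karen   
Phone   | NULL    


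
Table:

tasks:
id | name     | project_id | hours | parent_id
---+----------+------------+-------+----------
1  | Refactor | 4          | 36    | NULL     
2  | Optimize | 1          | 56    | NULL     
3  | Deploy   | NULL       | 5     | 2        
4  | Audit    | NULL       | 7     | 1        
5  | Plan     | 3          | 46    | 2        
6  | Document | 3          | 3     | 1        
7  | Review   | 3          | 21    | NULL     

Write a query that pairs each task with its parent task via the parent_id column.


This is a self-join: tasks is joined to a second copy of itself, matching each row's parent_id to another row's id. Use LEFT JOIN so rows with parent_id=NULL are kept.
  - task 1 (Refactor): parent_id=NULL -> NULL
  - task 2 (Optimize): parent_id=NULL -> NULL
  - task 3 (Deploy): parent_id=2 -> Optimize
  - task 4 (Audit): parent_id=1 -> Refactor
  - task 5 (Plan): parent_id=2 -> Optimize
  - task 6 (Document): parent_id=1 -> Refactor
  - task 7 (Review): parent_id=NULL -> NULL

SQL:
SELECT a.name AS item, b.name AS parent
FROM tasks a
LEFT JOIN tasks b ON a.parent_id = b.id

Result:
item     | parent  
---------+---------
Refactor | NULL    
Optimize | NULL    
Deploy   | Optimize
Audit    | Refactor
Plan     | Optimize
Document | Refactor
Review   | NULL    


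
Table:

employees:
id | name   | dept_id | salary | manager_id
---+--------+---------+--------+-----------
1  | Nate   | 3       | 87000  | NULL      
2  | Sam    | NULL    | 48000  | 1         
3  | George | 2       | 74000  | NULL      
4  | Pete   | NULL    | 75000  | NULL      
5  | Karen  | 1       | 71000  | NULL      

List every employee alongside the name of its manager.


This is a self-join: employees is joined to a second copy of itself, matching each row's manager_id to another row's id. Use LEFT JOIN so rows with manager_id=NULL are kept.
  - employee 1 (Nate): manager_id=NULL -> NULL
  - employee 2 (Sam): manager_id=1 -> Nate
  - employee 3 (George): manager_id=NULL -> NULL
  - employee 4 (Pete): manager_id=NULL -> NULL
  - employee 5 (Karen): manager_id=NULL -> NULL

SQL:
SELECT a.name AS item, b.name AS manager
FROM employees a
LEFT JOIN employees b ON a.manager_id = b.id

Result:
item   | manager
-------+--------
Nate   | NULL   
Sam    | Nate   
George | NULL   
Pete   | NULL   
Karen  | NULL   


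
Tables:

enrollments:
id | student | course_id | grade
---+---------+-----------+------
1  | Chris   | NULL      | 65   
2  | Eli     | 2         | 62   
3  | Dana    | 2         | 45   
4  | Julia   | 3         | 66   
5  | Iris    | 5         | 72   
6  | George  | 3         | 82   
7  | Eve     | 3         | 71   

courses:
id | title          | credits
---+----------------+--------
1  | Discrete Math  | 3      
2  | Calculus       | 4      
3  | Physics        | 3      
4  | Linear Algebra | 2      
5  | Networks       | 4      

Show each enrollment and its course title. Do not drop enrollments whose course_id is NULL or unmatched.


LEFT JOIN keeps every row from enrollments (the left table); where course_id has no match in courses, the course columns become NULL. Walk through each enrollment:
  - enrollment 1 (Chris): course_id=NULL, no match -> kept with NULL
  - enrollment 2 (Eli): course_id=2 -> matches Calculus
  - enrollment 3 (Dana): course_id=2 -> matches Calculus
  - enrollment 4 (Julia): course_id=3 -> matches Physics
  - enrollment 5 (Iris): course_id=5 -> matches Networks
  - enrollment 6 (George): course_id=3 -> matches Physics
  - enrollment 7 (Eve): course_id=3 -> matches Physics
All 7 rows appear; 1 has NULL course.

SQL:
SELECT a.student, b.title AS course
FROM enrollments a
LEFT JOIN courses b ON a.course_id = b.id

Result:
student | course  
--------+---------
Chris   | NULL    
Eli     | Calculus
Dana    | Calculus
Julia   | Physics 
Iris    | Networks
George  | Physics 
Eve     | Physics 


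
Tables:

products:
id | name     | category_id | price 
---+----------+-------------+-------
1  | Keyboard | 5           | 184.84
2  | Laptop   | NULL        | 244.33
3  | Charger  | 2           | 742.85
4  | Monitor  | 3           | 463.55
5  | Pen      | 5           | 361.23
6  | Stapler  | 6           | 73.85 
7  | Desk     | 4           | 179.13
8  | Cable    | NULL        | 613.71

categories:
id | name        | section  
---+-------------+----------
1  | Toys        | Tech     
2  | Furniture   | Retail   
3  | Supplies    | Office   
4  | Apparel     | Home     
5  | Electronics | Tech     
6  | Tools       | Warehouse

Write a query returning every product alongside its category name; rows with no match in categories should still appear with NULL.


LEFT JOIN keeps every row from products (the left table); where category_id has no match in categories, the category columns become NULL. Walk through each product:
  - product 1 (Keyboard): category_id=5 -> matches Electronics
  - product 2 (Laptop): category_id=NULL, no match -> kept with NULL
  - product 3 (Charger): category_id=2 -> matches Furniture
  - product 4 (Monitor): category_id=3 -> matches Supplies
  - product 5 (Pen): category_id=5 -> matches Electronics
  - product 6 (Stapler): category_id=6 -> matches Tools
  - product 7 (Desk): category_id=4 -> matches Apparel
  - product 8 (Cable): category_id=NULL, no match -> kept with NULL
All 8 rows appear; 2 have NULL category.

SQL:
SELECT a.name, b.name AS category
FROM products a
LEFT JOIN categories b ON a.category_id = b.id

Result:
name     | category   
---------+------------
Keyboard | Electronics
Laptop   | NULL       
Charger  | Furniture  
Monitor  | Supplies   
Pen      | Electronics
Stapler  | Tools      
Desk     | Apparel    
Cable    | NULL       


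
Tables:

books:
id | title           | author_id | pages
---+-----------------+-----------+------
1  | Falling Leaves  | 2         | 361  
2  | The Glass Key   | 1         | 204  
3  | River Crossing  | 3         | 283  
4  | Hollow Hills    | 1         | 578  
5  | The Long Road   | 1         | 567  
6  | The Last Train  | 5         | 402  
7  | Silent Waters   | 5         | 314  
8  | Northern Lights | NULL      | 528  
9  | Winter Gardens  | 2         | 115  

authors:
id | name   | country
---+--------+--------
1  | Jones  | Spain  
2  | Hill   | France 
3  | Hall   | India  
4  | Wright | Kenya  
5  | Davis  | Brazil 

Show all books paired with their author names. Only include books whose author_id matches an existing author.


INNER JOIN keeps only books rows whose author_id matches an id in authors. Walk through each book:
  - book 1 (Falling Leaves): author_id=2 -> matches Hill
  - book 2 (The Glass Key): author_id=1 -> matches Jones
  - book 3 (River Crossing): author_id=3 -> matches Hall
  - book 4 (Hollow Hills): author_id=1 -> matches Jones
  - book 5 (The Long Road): author_id=1 -> matches Jones
  - book 6 (The Last Train): author_id=5 -> matches Davis
  - book 7 (Silent Waters): author_id=5 -> matches Davis
  - book 8 (Northern Lights): author_id=NULL, no match -> dropped
  - book 9 (Winter Gardens): author_id=2 -> matches Hill
So 1 of 9 rows is dropped.

SQL:
SELECT a.title, b.name AS author
FROM books a
INNER JOIN authors b ON a.author_id = b.id

Result:
title          | author
---------------+-------
Falling Leaves | Hill  
The Glass Key  | Jones 
River Crossing | Hall  
Hollow Hills   | Jones 
The Long Road  | Jones 
The Last Train | Davis 
Silent Waters  | Davis 
Winter Gardens | Hill  


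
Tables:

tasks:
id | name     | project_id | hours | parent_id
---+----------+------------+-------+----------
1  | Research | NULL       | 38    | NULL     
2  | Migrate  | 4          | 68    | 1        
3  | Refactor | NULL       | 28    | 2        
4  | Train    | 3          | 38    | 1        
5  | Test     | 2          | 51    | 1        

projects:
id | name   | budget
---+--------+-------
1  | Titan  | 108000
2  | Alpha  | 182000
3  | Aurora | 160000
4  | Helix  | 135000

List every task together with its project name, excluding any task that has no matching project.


INNER JOIN keeps only tasks rows whose project_id matches an id in projects. Walk through each task:
  - task 1 (Research): project_id=NULL, no match -> dropped
  - task 2 (Migrate): project_id=4 -> matches Helix
  - task 3 (Refactor): project_id=NULL, no match -> dropped
  - task 4 (Train): project_id=3 -> matches Aurora
  - task 5 (Test): project_id=2 -> matches Alpha
So 2 of 5 rows are dropped.

SQL:
SELECT a.name, b.name AS project
FROM tasks a
INNER JOIN projects b ON a.project_id = b.id

Result:
name    | project
--------+--------
Migrate | Helix  
Train   | Aurora 
Test    | Alpha  


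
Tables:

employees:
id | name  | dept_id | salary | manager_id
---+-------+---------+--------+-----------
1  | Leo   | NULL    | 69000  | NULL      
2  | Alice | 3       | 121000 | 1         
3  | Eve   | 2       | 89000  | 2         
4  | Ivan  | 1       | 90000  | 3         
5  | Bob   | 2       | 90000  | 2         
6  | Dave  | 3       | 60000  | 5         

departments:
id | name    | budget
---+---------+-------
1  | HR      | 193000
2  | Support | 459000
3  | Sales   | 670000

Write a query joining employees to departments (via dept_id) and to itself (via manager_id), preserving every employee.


Two LEFT JOINs from the same base table employees: one to departments via dept_id, one to employees itself via manager_id. Both are LEFT so every employee is preserved.
Match against departments:
  - employee 1 (Leo): dept_id=NULL, no match -> kept with NULL
  - employee 2 (Alice): dept_id=3 -> matches Sales
  - employee 3 (Eve): dept_id=2 -> matches Support
  - employee 4 (Ivan): dept_id=1 -> matches HR
  - employee 5 (Bob): dept_id=2 -> matches Support
  - employee 6 (Dave): dept_id=3 -> matches Sales
Match against employees (self):
  - employee 1 (Leo): manager_id=NULL -> NULL
  - employee 2 (Alice): manager_id=1 -> Leo
  - employee 3 (Eve): manager_id=2 -> Alice
  - employee 4 (Ivan): manager_id=3 -> Eve
  - employee 5 (Bob): manager_id=2 -> Alice
  - employee 6 (Dave): manager_id=5 -> Bob

SQL:
SELECT a.name, b.name AS department, c.name AS manager
FROM employees a
LEFT JOIN departments b ON a.dept_id = b.id
LEFT JOIN employees c ON a.manager_id = c.id

Result:
name  | department | manager
------+------------+--------
Leo   | NULL       | NULL   
Alice | Sales      | Leo    
Eve   | Support    | Alice  
Ivan  | HR         | Eve    
Bob   | Support    | Alice  
Dave  | Sales      | Bob    
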